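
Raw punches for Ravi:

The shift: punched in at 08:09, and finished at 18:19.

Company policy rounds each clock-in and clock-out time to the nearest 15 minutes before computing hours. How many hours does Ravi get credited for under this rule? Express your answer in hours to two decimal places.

10.00 hours

The shift: in 08:09→08:15, out 18:19→18:15; 10 h 0 min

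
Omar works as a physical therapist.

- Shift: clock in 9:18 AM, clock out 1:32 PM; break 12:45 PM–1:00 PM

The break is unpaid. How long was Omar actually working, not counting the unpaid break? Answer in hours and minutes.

Shift: 9:18 AM–1:32 PM = 4 h 14 min; less 15 min break → 3 h 59 min

3 h 59 min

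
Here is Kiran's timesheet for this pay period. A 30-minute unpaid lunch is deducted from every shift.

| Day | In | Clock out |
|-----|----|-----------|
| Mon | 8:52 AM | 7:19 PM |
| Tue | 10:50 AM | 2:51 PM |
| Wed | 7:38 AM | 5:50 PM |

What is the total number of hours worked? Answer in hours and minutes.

23 h 10 min

Mon: 8:52 AM–7:19 PM = 10 h 27 min; less 30 min break → 9 h 57 min
Tue: 10:50 AM–2:51 PM = 4 h 1 min; less 30 min break → 3 h 31 min
Wed: 7:38 AM–5:50 PM = 10 h 12 min; less 30 min break → 9 h 42 min
Total: 9 h 57 min + 3 h 31 min + 9 h 42 min = 23 h 10 min.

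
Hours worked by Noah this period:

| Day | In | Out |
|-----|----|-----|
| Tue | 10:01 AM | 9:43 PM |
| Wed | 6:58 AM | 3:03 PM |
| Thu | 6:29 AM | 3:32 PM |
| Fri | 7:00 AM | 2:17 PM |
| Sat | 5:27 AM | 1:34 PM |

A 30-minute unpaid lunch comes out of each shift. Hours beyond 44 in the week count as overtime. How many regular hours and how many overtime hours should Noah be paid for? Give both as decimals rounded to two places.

Tue: 10:01 AM–9:43 PM = 11 h 42 min; less 30 min break → 11 h 12 min
Wed: 6:58 AM–3:03 PM = 8 h 5 min; less 30 min break → 7 h 35 min
Thu: 6:29 AM–3:32 PM = 9 h 3 min; less 30 min break → 8 h 33 min
Fri: 7:00 AM–2:17 PM = 7 h 17 min; less 30 min break → 6 h 47 min
Sat: 5:27 AM–1:34 PM = 8 h 7 min; less 30 min break → 7 h 37 min
Total worked: 41 h 44 min = 41.73 h.
Threshold 44 h → overtime 0 h 0 min, regular 41 h 44 min.

Regular 41.73 hours, overtime 0.00 hours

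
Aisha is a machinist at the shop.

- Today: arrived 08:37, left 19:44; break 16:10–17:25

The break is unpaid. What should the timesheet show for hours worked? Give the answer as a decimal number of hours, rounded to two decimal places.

Today: 08:37–19:44 = 11 h 7 min; less 75 min break → 9 h 52 min

9.87 hours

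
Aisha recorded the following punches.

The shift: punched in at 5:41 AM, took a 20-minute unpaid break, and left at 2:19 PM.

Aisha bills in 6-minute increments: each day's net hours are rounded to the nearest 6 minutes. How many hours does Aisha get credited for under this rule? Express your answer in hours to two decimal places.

The shift: 5:41 AM–2:19 PM = 8 h 38 min − 20 min = 8 h 18 min → rounds to 8 h 18 min

8.30 hours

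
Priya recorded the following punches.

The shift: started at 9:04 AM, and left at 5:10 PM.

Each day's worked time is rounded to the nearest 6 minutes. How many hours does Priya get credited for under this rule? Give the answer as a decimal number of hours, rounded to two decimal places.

8.10 hours

The shift: 9:04 AM–5:10 PM = 8 h 6 min → rounds to 8 h 6 min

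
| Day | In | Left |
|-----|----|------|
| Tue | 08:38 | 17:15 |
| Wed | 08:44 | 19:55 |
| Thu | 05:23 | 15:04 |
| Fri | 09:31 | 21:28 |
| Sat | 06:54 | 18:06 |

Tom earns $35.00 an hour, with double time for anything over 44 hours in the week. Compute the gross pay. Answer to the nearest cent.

$2144.33

Tue: 08:38–17:15 = 8 h 37 min
Wed: 08:44–19:55 = 11 h 11 min
Thu: 05:23–15:04 = 9 h 41 min
Fri: 09:31–21:28 = 11 h 57 min
Sat: 06:54–18:06 = 11 h 12 min
Total worked: 52 h 38 min = 3158 min.
Regular 44 h 0 min = 2640 min at $35.00/h; overtime 8 h 38 min = 518 min at $70.00/h.
Pay = (2640 × $35.00 + 518 × $70.00) ÷ 60 = $2144.33.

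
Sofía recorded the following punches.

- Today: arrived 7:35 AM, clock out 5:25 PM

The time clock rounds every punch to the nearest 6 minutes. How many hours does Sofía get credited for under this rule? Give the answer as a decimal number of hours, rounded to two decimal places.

Today: in 7:35 AM→7:36 AM, out 5:25 PM→5:24 PM; 9 h 48 min

9.80 hours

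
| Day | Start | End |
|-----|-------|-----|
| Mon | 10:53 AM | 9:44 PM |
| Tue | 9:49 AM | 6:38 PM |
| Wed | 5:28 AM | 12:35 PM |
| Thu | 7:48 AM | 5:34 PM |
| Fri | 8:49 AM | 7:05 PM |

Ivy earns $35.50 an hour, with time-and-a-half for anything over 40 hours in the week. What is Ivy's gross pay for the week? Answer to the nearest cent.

Mon: 10:53 AM–9:44 PM = 10 h 51 min
Tue: 9:49 AM–6:38 PM = 8 h 49 min
Wed: 5:28 AM–12:35 PM = 7 h 7 min
Thu: 7:48 AM–5:34 PM = 9 h 46 min
Fri: 8:49 AM–7:05 PM = 10 h 16 min
Total worked: 46 h 49 min = 2809 min.
Regular 40 h 0 min = 2400 min at $35.50/h; overtime 6 h 49 min = 409 min at $53.25/h.
Pay = (2400 × $35.50 + 409 × $53.25) ÷ 60 = $1782.99.

$1782.99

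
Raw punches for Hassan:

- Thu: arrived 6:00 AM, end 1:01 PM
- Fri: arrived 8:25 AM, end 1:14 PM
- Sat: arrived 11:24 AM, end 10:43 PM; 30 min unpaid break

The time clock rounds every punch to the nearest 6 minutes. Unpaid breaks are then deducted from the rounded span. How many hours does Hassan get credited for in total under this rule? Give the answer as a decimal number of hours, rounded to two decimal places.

Thu: in 6:00 AM→6:00 AM, out 1:01 PM→1:00 PM; 7 h 0 min
Fri: in 8:25 AM→8:24 AM, out 1:14 PM→1:12 PM; 4 h 48 min
Sat: in 11:24 AM→11:24 AM, out 10:43 PM→10:42 PM; 11 h 18 min − 30 min = 10 h 48 min
Total credited: 22 h 36 min.

22.60 hours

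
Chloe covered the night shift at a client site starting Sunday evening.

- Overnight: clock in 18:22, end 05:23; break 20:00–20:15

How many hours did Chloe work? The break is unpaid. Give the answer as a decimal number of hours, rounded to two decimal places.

10.77 hours

Overnight: 18:22 → midnight = 5 h 38 min; midnight → 05:23 = 5 h 23 min; span 11 h 1 min; less 15 min break → 10 h 46 min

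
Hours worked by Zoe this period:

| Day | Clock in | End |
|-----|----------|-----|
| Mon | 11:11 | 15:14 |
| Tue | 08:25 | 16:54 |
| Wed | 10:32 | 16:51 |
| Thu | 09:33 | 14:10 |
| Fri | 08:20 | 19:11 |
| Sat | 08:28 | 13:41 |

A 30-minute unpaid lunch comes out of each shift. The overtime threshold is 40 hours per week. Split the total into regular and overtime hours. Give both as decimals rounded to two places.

Regular 36.53 hours, overtime 0.00 hours

Mon: 11:11–15:14 = 4 h 3 min; less 30 min break → 3 h 33 min
Tue: 08:25–16:54 = 8 h 29 min; less 30 min break → 7 h 59 min
Wed: 10:32–16:51 = 6 h 19 min; less 30 min break → 5 h 49 min
Thu: 09:33–14:10 = 4 h 37 min; less 30 min break → 4 h 7 min
Fri: 08:20–19:11 = 10 h 51 min; less 30 min break → 10 h 21 min
Sat: 08:28–13:41 = 5 h 13 min; less 30 min break → 4 h 43 min
Total worked: 36 h 32 min = 36.53 h.
Threshold 40 h → overtime 0 h 0 min, regular 36 h 32 min.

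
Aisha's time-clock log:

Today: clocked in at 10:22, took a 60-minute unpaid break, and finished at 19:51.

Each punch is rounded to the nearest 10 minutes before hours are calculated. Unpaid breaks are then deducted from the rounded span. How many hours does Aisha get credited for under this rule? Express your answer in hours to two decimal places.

8.50 hours

Today: in 10:22→10:20, out 19:51→19:50; 9 h 30 min − 60 min = 8 h 30 min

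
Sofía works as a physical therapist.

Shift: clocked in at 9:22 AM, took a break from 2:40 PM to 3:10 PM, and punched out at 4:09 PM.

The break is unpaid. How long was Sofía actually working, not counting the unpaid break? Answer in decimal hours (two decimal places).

6.28 hours

Shift: 9:22 AM–4:09 PM = 6 h 47 min; less 30 min break → 6 h 17 min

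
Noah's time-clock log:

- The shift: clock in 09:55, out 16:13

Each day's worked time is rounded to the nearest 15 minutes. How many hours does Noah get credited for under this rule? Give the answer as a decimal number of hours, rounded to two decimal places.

6.25 hours

The shift: 09:55–16:13 = 6 h 18 min → rounds to 6 h 15 min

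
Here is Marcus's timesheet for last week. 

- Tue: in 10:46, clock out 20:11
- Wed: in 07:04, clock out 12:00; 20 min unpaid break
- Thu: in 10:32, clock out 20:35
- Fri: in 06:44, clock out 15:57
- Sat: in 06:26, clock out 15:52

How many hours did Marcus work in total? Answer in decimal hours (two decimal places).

42.72 hours

Tue: 10:46–20:11 = 9 h 25 min
Wed: 07:04–12:00 = 4 h 56 min; less 20 min break → 4 h 36 min
Thu: 10:32–20:35 = 10 h 3 min
Fri: 06:44–15:57 = 9 h 13 min
Sat: 06:26–15:52 = 9 h 26 min
Total: 9 h 25 min + 4 h 36 min + 10 h 3 min + 9 h 13 min + 9 h 26 min = 42 h 43 min.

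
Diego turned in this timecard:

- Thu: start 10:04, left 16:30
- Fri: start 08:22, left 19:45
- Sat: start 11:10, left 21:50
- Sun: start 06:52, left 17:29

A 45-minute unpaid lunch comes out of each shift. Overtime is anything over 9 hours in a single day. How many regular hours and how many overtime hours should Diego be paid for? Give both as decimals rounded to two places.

Regular 32.68 hours, overtime 3.42 hours

Thu: 10:04–16:30 = 6 h 26 min; less 45 min break → 5 h 41 min
Fri: 08:22–19:45 = 11 h 23 min; less 45 min break → 10 h 38 min
Sat: 11:10–21:50 = 10 h 40 min; less 45 min break → 9 h 55 min
Sun: 06:52–17:29 = 10 h 37 min; less 45 min break → 9 h 52 min
Thu reg 5 h 41 min / OT 0 h 0 min; Fri reg 9 h 0 min / OT 1 h 38 min; Sat reg 9 h 0 min / OT 0 h 55 min; Sun reg 9 h 0 min / OT 0 h 52 min.
Totals: regular 32 h 41 min, overtime 3 h 25 min.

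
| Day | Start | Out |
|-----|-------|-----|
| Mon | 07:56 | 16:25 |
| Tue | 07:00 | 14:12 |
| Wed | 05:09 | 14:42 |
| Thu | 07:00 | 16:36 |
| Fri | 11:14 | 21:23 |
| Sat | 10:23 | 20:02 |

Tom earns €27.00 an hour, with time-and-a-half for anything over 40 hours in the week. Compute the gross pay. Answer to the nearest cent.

€1672.65

Mon: 07:56–16:25 = 8 h 29 min
Tue: 07:00–14:12 = 7 h 12 min
Wed: 05:09–14:42 = 9 h 33 min
Thu: 07:00–16:36 = 9 h 36 min
Fri: 11:14–21:23 = 10 h 9 min
Sat: 10:23–20:02 = 9 h 39 min
Total worked: 54 h 38 min = 3278 min.
Regular 40 h 0 min = 2400 min at €27.00/h; overtime 14 h 38 min = 878 min at €40.50/h.
Pay = (2400 × €27.00 + 878 × €40.50) ÷ 60 = €1672.65.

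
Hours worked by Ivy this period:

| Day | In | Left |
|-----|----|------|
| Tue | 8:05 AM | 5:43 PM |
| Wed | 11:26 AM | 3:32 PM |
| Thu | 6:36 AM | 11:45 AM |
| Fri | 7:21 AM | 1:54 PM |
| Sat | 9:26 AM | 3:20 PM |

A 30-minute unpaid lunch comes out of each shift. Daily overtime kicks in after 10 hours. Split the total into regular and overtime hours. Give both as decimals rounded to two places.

Regular 28.83 hours, overtime 0.00 hours

Tue: 8:05 AM–5:43 PM = 9 h 38 min; less 30 min break → 9 h 8 min
Wed: 11:26 AM–3:32 PM = 4 h 6 min; less 30 min break → 3 h 36 min
Thu: 6:36 AM–11:45 AM = 5 h 9 min; less 30 min break → 4 h 39 min
Fri: 7:21 AM–1:54 PM = 6 h 33 min; less 30 min break → 6 h 3 min
Sat: 9:26 AM–3:20 PM = 5 h 54 min; less 30 min break → 5 h 24 min
Tue reg 9 h 8 min / OT 0 h 0 min; Wed reg 3 h 36 min / OT 0 h 0 min; Thu reg 4 h 39 min / OT 0 h 0 min; Fri reg 6 h 3 min / OT 0 h 0 min; Sat reg 5 h 24 min / OT 0 h 0 min.
Totals: regular 28 h 50 min, overtime 0 h 0 min.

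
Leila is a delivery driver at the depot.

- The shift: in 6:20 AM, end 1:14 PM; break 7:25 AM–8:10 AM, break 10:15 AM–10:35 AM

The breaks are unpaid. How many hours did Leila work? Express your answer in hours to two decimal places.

5.82 hours

The shift: 6:20 AM–1:14 PM = 6 h 54 min; less 65 min break → 5 h 49 min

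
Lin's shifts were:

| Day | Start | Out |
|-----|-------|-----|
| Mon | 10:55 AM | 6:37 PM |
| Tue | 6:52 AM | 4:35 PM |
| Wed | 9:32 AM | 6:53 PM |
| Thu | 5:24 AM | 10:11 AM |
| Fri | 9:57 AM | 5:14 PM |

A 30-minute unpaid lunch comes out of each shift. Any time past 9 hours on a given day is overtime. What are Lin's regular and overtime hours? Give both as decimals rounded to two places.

Mon: 10:55 AM–6:37 PM = 7 h 42 min; less 30 min break → 7 h 12 min
Tue: 6:52 AM–4:35 PM = 9 h 43 min; less 30 min break → 9 h 13 min
Wed: 9:32 AM–6:53 PM = 9 h 21 min; less 30 min break → 8 h 51 min
Thu: 5:24 AM–10:11 AM = 4 h 47 min; less 30 min break → 4 h 17 min
Fri: 9:57 AM–5:14 PM = 7 h 17 min; less 30 min break → 6 h 47 min
Mon reg 7 h 12 min / OT 0 h 0 min; Tue reg 9 h 0 min / OT 0 h 13 min; Wed reg 8 h 51 min / OT 0 h 0 min; Thu reg 4 h 17 min / OT 0 h 0 min; Fri reg 6 h 47 min / OT 0 h 0 min.
Totals: regular 36 h 7 min, overtime 0 h 13 min.

Regular 36.12 hours, overtime 0.22 hours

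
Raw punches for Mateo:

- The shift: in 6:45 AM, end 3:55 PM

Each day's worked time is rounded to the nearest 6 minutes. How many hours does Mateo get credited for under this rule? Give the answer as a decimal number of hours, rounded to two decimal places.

The shift: 6:45 AM–3:55 PM = 9 h 10 min → rounds to 9 h 12 min

9.20 hours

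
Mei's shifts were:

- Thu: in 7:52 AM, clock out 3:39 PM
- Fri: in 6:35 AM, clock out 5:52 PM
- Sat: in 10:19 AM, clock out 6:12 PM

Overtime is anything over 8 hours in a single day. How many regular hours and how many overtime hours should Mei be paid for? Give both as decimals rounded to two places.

Thu: 7:52 AM–3:39 PM = 7 h 47 min
Fri: 6:35 AM–5:52 PM = 11 h 17 min
Sat: 10:19 AM–6:12 PM = 7 h 53 min
Thu reg 7 h 47 min / OT 0 h 0 min; Fri reg 8 h 0 min / OT 3 h 17 min; Sat reg 7 h 53 min / OT 0 h 0 min.
Totals: regular 23 h 40 min, overtime 3 h 17 min.

Regular 23.67 hours, overtime 3.28 hours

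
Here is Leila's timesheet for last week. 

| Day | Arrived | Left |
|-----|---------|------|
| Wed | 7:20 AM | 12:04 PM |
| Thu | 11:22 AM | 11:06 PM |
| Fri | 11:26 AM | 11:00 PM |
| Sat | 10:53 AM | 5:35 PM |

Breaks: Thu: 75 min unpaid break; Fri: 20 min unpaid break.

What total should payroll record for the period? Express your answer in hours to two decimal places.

Wed: 7:20 AM–12:04 PM = 4 h 44 min
Thu: 11:22 AM–11:06 PM = 11 h 44 min; less 75 min break → 10 h 29 min
Fri: 11:26 AM–11:00 PM = 11 h 34 min; less 20 min break → 11 h 14 min
Sat: 10:53 AM–5:35 PM = 6 h 42 min
Total: 4 h 44 min + 10 h 29 min + 11 h 14 min + 6 h 42 min = 33 h 9 min.

33.15 hours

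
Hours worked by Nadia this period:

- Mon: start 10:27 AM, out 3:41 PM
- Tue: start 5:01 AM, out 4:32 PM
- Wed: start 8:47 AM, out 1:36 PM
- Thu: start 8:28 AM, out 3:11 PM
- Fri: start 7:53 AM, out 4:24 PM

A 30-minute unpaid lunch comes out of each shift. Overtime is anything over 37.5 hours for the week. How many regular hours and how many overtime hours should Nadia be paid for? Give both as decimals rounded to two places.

Regular 34.30 hours, overtime 0.00 hours

Mon: 10:27 AM–3:41 PM = 5 h 14 min; less 30 min break → 4 h 44 min
Tue: 5:01 AM–4:32 PM = 11 h 31 min; less 30 min break → 11 h 1 min
Wed: 8:47 AM–1:36 PM = 4 h 49 min; less 30 min break → 4 h 19 min
Thu: 8:28 AM–3:11 PM = 6 h 43 min; less 30 min break → 6 h 13 min
Fri: 7:53 AM–4:24 PM = 8 h 31 min; less 30 min break → 8 h 1 min
Total worked: 34 h 18 min = 34.30 h.
Threshold 37.5 h → overtime 0 h 0 min, regular 34 h 18 min.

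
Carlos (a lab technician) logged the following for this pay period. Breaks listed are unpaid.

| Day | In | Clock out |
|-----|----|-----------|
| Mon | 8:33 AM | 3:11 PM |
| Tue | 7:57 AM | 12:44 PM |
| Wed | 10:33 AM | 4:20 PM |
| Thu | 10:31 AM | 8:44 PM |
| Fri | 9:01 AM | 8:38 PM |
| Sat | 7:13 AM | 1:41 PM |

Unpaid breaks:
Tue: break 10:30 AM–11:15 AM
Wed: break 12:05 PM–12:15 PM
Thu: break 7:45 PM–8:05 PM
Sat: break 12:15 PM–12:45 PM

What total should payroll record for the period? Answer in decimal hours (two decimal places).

Mon: 8:33 AM–3:11 PM = 6 h 38 min
Tue: 7:57 AM–12:44 PM = 4 h 47 min; less 45 min break → 4 h 2 min
Wed: 10:33 AM–4:20 PM = 5 h 47 min; less 10 min break → 5 h 37 min
Thu: 10:31 AM–8:44 PM = 10 h 13 min; less 20 min break → 9 h 53 min
Fri: 9:01 AM–8:38 PM = 11 h 37 min
Sat: 7:13 AM–1:41 PM = 6 h 28 min; less 30 min break → 5 h 58 min
Total: 6 h 38 min + 4 h 2 min + 5 h 37 min + 9 h 53 min + 11 h 37 min + 5 h 58 min = 43 h 45 min.

43.75 hours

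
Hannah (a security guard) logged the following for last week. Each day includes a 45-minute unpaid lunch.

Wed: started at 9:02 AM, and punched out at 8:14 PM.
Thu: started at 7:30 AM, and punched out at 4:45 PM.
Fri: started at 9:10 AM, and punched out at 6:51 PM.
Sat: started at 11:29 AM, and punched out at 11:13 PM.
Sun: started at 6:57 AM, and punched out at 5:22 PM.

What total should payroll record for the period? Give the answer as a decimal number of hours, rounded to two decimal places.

Wed: 9:02 AM–8:14 PM = 11 h 12 min; less 45 min break → 10 h 27 min
Thu: 7:30 AM–4:45 PM = 9 h 15 min; less 45 min break → 8 h 30 min
Fri: 9:10 AM–6:51 PM = 9 h 41 min; less 45 min break → 8 h 56 min
Sat: 11:29 AM–11:13 PM = 11 h 44 min; less 45 min break → 10 h 59 min
Sun: 6:57 AM–5:22 PM = 10 h 25 min; less 45 min break → 9 h 40 min
Total: 10 h 27 min + 8 h 30 min + 8 h 56 min + 10 h 59 min + 9 h 40 min = 48 h 32 min.

48.53 hours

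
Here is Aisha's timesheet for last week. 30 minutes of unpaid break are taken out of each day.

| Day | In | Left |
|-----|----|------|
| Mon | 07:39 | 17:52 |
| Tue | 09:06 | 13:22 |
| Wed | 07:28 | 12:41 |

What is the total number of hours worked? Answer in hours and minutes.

Mon: 07:39–17:52 = 10 h 13 min; less 30 min break → 9 h 43 min
Tue: 09:06–13:22 = 4 h 16 min; less 30 min break → 3 h 46 min
Wed: 07:28–12:41 = 5 h 13 min; less 30 min break → 4 h 43 min
Total: 9 h 43 min + 3 h 46 min + 4 h 43 min = 18 h 12 min.

18 h 12 min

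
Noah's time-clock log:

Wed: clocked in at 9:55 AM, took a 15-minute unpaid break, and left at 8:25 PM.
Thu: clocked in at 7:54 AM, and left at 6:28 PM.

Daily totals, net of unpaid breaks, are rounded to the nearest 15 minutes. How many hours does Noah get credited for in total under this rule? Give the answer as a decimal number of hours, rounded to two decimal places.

20.75 hours

Wed: 9:55 AM–8:25 PM = 10 h 30 min − 15 min = 10 h 15 min → rounds to 10 h 15 min
Thu: 7:54 AM–6:28 PM = 10 h 34 min → rounds to 10 h 30 min
Total credited: 20 h 45 min.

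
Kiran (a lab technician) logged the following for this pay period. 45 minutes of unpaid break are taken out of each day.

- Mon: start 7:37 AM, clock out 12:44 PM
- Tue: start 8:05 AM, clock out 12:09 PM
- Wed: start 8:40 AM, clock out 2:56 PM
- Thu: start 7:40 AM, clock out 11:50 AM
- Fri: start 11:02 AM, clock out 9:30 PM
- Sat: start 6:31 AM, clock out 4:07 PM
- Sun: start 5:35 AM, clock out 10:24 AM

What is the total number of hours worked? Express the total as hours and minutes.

Mon: 7:37 AM–12:44 PM = 5 h 7 min; less 45 min break → 4 h 22 min
Tue: 8:05 AM–12:09 PM = 4 h 4 min; less 45 min break → 3 h 19 min
Wed: 8:40 AM–2:56 PM = 6 h 16 min; less 45 min break → 5 h 31 min
Thu: 7:40 AM–11:50 AM = 4 h 10 min; less 45 min break → 3 h 25 min
Fri: 11:02 AM–9:30 PM = 10 h 28 min; less 45 min break → 9 h 43 min
Sat: 6:31 AM–4:07 PM = 9 h 36 min; less 45 min break → 8 h 51 min
Sun: 5:35 AM–10:24 AM = 4 h 49 min; less 45 min break → 4 h 4 min
Total: 4 h 22 min + 3 h 19 min + 5 h 31 min + 3 h 25 min + 9 h 43 min + 8 h 51 min + 4 h 4 min = 39 h 15 min.

39 h 15 min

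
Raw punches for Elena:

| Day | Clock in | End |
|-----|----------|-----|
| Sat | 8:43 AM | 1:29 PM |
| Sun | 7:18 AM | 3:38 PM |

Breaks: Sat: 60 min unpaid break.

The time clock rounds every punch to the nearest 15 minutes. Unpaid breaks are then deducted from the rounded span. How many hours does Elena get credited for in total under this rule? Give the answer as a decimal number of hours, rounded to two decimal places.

12.25 hours

Sat: in 8:43 AM→8:45 AM, out 1:29 PM→1:30 PM; 4 h 45 min − 60 min = 3 h 45 min
Sun: in 7:18 AM→7:15 AM, out 3:38 PM→3:45 PM; 8 h 30 min
Total credited: 12 h 15 min.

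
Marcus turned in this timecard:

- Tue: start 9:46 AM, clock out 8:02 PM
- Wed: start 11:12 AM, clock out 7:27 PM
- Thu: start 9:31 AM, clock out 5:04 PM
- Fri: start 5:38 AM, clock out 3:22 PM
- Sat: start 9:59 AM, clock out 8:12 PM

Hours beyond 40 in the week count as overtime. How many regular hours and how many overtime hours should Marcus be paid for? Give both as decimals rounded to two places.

Regular 40.00 hours, overtime 6.02 hours

Tue: 9:46 AM–8:02 PM = 10 h 16 min
Wed: 11:12 AM–7:27 PM = 8 h 15 min
Thu: 9:31 AM–5:04 PM = 7 h 33 min
Fri: 5:38 AM–3:22 PM = 9 h 44 min
Sat: 9:59 AM–8:12 PM = 10 h 13 min
Total worked: 46 h 1 min = 46.02 h.
Threshold 40 h → overtime 6 h 1 min, regular 40 h 0 min.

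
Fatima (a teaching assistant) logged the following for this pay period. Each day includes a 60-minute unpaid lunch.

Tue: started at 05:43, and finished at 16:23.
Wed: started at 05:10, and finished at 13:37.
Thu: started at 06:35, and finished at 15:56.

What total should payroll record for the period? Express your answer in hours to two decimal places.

Tue: 05:43–16:23 = 10 h 40 min; less 60 min break → 9 h 40 min
Wed: 05:10–13:37 = 8 h 27 min; less 60 min break → 7 h 27 min
Thu: 06:35–15:56 = 9 h 21 min; less 60 min break → 8 h 21 min
Total: 9 h 40 min + 7 h 27 min + 8 h 21 min = 25 h 28 min.

25.47 hours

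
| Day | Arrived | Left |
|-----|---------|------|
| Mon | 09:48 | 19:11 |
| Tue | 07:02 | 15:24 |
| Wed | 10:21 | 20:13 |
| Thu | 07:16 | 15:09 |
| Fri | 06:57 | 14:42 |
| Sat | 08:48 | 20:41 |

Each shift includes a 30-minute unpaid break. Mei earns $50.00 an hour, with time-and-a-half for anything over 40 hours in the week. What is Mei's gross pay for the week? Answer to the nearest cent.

$2910.00

Mon: 09:48–19:11 = 9 h 23 min; less 30 min break → 8 h 53 min
Tue: 07:02–15:24 = 8 h 22 min; less 30 min break → 7 h 52 min
Wed: 10:21–20:13 = 9 h 52 min; less 30 min break → 9 h 22 min
Thu: 07:16–15:09 = 7 h 53 min; less 30 min break → 7 h 23 min
Fri: 06:57–14:42 = 7 h 45 min; less 30 min break → 7 h 15 min
Sat: 08:48–20:41 = 11 h 53 min; less 30 min break → 11 h 23 min
Total worked: 52 h 8 min = 3128 min.
Regular 40 h 0 min = 2400 min at $50.00/h; overtime 12 h 8 min = 728 min at $75.00/h.
Pay = (2400 × $50.00 + 728 × $75.00) ÷ 60 = $2910.00.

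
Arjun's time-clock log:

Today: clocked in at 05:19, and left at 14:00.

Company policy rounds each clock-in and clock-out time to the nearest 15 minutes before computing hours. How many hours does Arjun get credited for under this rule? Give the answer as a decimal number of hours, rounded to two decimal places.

8.75 hours

Today: in 05:19→05:15, out 14:00→14:00; 8 h 45 min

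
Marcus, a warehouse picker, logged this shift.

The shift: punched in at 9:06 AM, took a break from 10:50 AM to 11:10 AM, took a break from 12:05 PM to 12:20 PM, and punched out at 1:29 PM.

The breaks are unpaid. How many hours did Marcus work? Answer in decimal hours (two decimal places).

The shift: 9:06 AM–1:29 PM = 4 h 23 min; less 35 min break → 3 h 48 min

3.80 hours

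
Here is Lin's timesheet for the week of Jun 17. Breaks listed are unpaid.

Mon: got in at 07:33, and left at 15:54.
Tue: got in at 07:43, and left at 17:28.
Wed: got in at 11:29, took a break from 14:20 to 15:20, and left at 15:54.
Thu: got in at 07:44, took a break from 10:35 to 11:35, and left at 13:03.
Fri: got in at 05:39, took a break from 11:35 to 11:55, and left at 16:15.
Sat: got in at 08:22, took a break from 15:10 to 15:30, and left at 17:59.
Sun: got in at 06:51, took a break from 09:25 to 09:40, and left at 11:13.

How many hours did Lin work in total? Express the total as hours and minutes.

49 h 30 min

Mon: 07:33–15:54 = 8 h 21 min
Tue: 07:43–17:28 = 9 h 45 min
Wed: 11:29–15:54 = 4 h 25 min; less 60 min break → 3 h 25 min
Thu: 07:44–13:03 = 5 h 19 min; less 60 min break → 4 h 19 min
Fri: 05:39–16:15 = 10 h 36 min; less 20 min break → 10 h 16 min
Sat: 08:22–17:59 = 9 h 37 min; less 20 min break → 9 h 17 min
Sun: 06:51–11:13 = 4 h 22 min; less 15 min break → 4 h 7 min
Total: 8 h 21 min + 9 h 45 min + 3 h 25 min + 4 h 19 min + 10 h 16 min + 9 h 17 min + 4 h 7 min = 49 h 30 min.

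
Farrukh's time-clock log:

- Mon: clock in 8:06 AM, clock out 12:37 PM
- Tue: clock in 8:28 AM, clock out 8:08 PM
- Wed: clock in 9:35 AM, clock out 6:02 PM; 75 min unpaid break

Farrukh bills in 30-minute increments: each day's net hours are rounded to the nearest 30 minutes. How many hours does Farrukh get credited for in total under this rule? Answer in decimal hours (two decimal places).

23.00 hours

Mon: 8:06 AM–12:37 PM = 4 h 31 min → rounds to 4 h 30 min
Tue: 8:28 AM–8:08 PM = 11 h 40 min → rounds to 11 h 30 min
Wed: 9:35 AM–6:02 PM = 8 h 27 min − 75 min = 7 h 12 min → rounds to 7 h 0 min
Total credited: 23 h 0 min.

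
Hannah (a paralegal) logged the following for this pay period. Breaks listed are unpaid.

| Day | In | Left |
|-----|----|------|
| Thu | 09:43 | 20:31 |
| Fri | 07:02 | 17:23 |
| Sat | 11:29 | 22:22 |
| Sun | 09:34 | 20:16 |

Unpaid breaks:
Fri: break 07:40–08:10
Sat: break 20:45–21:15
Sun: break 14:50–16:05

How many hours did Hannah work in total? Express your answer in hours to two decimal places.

40.48 hours

Thu: 09:43–20:31 = 10 h 48 min
Fri: 07:02–17:23 = 10 h 21 min; less 30 min break → 9 h 51 min
Sat: 11:29–22:22 = 10 h 53 min; less 30 min break → 10 h 23 min
Sun: 09:34–20:16 = 10 h 42 min; less 75 min break → 9 h 27 min
Total: 10 h 48 min + 9 h 51 min + 10 h 23 min + 9 h 27 min = 40 h 29 min.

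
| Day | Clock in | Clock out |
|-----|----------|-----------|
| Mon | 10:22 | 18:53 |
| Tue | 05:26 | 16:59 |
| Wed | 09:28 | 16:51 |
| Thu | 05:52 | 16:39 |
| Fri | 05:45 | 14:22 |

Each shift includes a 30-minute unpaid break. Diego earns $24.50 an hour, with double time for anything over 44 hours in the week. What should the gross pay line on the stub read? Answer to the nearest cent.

$1095.15

Mon: 10:22–18:53 = 8 h 31 min; less 30 min break → 8 h 1 min
Tue: 05:26–16:59 = 11 h 33 min; less 30 min break → 11 h 3 min
Wed: 09:28–16:51 = 7 h 23 min; less 30 min break → 6 h 53 min
Thu: 05:52–16:39 = 10 h 47 min; less 30 min break → 10 h 17 min
Fri: 05:45–14:22 = 8 h 37 min; less 30 min break → 8 h 7 min
Total worked: 44 h 21 min = 2661 min.
Regular 44 h 0 min = 2640 min at $24.50/h; overtime 0 h 21 min = 21 min at $49.00/h.
Pay = (2640 × $24.50 + 21 × $49.00) ÷ 60 = $1095.15.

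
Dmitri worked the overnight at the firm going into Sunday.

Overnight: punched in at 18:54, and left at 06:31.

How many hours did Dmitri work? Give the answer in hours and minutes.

11 h 37 min

Overnight: 18:54 → midnight = 5 h 6 min; midnight → 06:31 = 6 h 31 min; span 11 h 37 min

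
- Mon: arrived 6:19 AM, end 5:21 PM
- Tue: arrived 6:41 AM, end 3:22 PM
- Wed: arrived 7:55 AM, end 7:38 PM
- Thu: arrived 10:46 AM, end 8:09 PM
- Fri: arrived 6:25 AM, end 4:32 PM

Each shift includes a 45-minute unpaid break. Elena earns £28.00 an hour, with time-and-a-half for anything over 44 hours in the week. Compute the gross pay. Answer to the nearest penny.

£1365.70

Mon: 6:19 AM–5:21 PM = 11 h 2 min; less 45 min break → 10 h 17 min
Tue: 6:41 AM–3:22 PM = 8 h 41 min; less 45 min break → 7 h 56 min
Wed: 7:55 AM–7:38 PM = 11 h 43 min; less 45 min break → 10 h 58 min
Thu: 10:46 AM–8:09 PM = 9 h 23 min; less 45 min break → 8 h 38 min
Fri: 6:25 AM–4:32 PM = 10 h 7 min; less 45 min break → 9 h 22 min
Total worked: 47 h 11 min = 2831 min.
Regular 44 h 0 min = 2640 min at £28.00/h; overtime 3 h 11 min = 191 min at £42.00/h.
Pay = (2640 × £28.00 + 191 × £42.00) ÷ 60 = £1365.70.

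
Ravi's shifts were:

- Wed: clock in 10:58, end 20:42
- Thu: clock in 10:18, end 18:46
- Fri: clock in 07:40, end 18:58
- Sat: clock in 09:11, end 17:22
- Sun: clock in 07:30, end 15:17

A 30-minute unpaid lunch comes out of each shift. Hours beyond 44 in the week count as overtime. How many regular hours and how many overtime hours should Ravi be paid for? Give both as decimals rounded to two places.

Regular 42.97 hours, overtime 0.00 hours

Wed: 10:58–20:42 = 9 h 44 min; less 30 min break → 9 h 14 min
Thu: 10:18–18:46 = 8 h 28 min; less 30 min break → 7 h 58 min
Fri: 07:40–18:58 = 11 h 18 min; less 30 min break → 10 h 48 min
Sat: 09:11–17:22 = 8 h 11 min; less 30 min break → 7 h 41 min
Sun: 07:30–15:17 = 7 h 47 min; less 30 min break → 7 h 17 min
Total worked: 42 h 58 min = 42.97 h.
Threshold 44 h → overtime 0 h 0 min, regular 42 h 58 min.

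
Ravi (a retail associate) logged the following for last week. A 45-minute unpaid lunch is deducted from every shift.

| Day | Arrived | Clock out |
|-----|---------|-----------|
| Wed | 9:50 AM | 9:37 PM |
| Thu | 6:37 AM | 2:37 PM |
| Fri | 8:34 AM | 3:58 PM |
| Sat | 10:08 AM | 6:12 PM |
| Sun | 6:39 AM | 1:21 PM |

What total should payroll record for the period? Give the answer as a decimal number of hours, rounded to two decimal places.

38.20 hours

Wed: 9:50 AM–9:37 PM = 11 h 47 min; less 45 min break → 11 h 2 min
Thu: 6:37 AM–2:37 PM = 8 h 0 min; less 45 min break → 7 h 15 min
Fri: 8:34 AM–3:58 PM = 7 h 24 min; less 45 min break → 6 h 39 min
Sat: 10:08 AM–6:12 PM = 8 h 4 min; less 45 min break → 7 h 19 min
Sun: 6:39 AM–1:21 PM = 6 h 42 min; less 45 min break → 5 h 57 min
Total: 11 h 2 min + 7 h 15 min + 6 h 39 min + 7 h 19 min + 5 h 57 min = 38 h 12 min.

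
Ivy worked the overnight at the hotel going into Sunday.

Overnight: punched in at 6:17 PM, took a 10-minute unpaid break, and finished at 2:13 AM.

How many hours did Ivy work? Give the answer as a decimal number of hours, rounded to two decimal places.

7.77 hours

Overnight: 6:17 PM → midnight = 5 h 43 min; midnight → 2:13 AM = 2 h 13 min; span 7 h 56 min; less 10 min break → 7 h 46 min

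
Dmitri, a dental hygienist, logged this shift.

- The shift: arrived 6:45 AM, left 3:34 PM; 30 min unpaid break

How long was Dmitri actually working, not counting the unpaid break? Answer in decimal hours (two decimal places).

The shift: 6:45 AM–3:34 PM = 8 h 49 min; less 30 min break → 8 h 19 min

8.32 hours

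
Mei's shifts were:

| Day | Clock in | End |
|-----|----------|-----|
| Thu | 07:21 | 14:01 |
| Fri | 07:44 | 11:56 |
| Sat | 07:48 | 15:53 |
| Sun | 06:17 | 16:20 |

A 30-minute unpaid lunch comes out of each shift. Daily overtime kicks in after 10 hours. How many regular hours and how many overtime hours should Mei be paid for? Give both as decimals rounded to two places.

Regular 27.00 hours, overtime 0.00 hours

Thu: 07:21–14:01 = 6 h 40 min; less 30 min break → 6 h 10 min
Fri: 07:44–11:56 = 4 h 12 min; less 30 min break → 3 h 42 min
Sat: 07:48–15:53 = 8 h 5 min; less 30 min break → 7 h 35 min
Sun: 06:17–16:20 = 10 h 3 min; less 30 min break → 9 h 33 min
Thu reg 6 h 10 min / OT 0 h 0 min; Fri reg 3 h 42 min / OT 0 h 0 min; Sat reg 7 h 35 min / OT 0 h 0 min; Sun reg 9 h 33 min / OT 0 h 0 min.
Totals: regular 27 h 0 min, overtime 0 h 0 min.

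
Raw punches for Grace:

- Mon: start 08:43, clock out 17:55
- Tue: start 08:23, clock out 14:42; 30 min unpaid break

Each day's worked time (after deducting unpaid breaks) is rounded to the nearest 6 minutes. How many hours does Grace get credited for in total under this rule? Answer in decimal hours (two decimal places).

15.00 hours

Mon: 08:43–17:55 = 9 h 12 min → rounds to 9 h 12 min
Tue: 08:23–14:42 = 6 h 19 min − 30 min = 5 h 49 min → rounds to 5 h 48 min
Total credited: 15 h 0 min.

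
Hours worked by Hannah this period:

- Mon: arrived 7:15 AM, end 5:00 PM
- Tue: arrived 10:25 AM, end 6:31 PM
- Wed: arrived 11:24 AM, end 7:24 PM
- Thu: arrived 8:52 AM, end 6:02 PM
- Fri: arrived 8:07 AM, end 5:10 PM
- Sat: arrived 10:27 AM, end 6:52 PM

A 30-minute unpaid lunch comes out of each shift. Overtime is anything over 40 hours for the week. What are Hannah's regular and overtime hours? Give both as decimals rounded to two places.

Mon: 7:15 AM–5:00 PM = 9 h 45 min; less 30 min break → 9 h 15 min
Tue: 10:25 AM–6:31 PM = 8 h 6 min; less 30 min break → 7 h 36 min
Wed: 11:24 AM–7:24 PM = 8 h 0 min; less 30 min break → 7 h 30 min
Thu: 8:52 AM–6:02 PM = 9 h 10 min; less 30 min break → 8 h 40 min
Fri: 8:07 AM–5:10 PM = 9 h 3 min; less 30 min break → 8 h 33 min
Sat: 10:27 AM–6:52 PM = 8 h 25 min; less 30 min break → 7 h 55 min
Total worked: 49 h 29 min = 49.48 h.
Threshold 40 h → overtime 9 h 29 min, regular 40 h 0 min.

Regular 40.00 hours, overtime 9.48 hours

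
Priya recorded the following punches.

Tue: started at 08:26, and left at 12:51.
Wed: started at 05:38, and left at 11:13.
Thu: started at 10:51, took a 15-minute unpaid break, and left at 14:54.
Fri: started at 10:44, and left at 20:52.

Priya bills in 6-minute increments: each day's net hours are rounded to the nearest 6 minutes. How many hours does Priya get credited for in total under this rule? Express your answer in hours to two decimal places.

Tue: 08:26–12:51 = 4 h 25 min → rounds to 4 h 24 min
Wed: 05:38–11:13 = 5 h 35 min → rounds to 5 h 36 min
Thu: 10:51–14:54 = 4 h 3 min − 15 min = 3 h 48 min → rounds to 3 h 48 min
Fri: 10:44–20:52 = 10 h 8 min → rounds to 10 h 6 min
Total credited: 23 h 54 min.

23.90 hours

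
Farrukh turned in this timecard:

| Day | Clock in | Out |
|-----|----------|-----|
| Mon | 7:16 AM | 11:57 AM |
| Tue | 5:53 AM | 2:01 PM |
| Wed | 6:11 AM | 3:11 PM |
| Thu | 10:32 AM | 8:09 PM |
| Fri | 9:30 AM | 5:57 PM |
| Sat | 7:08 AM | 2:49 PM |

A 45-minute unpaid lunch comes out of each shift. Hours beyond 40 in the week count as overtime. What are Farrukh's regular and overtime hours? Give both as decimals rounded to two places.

Mon: 7:16 AM–11:57 AM = 4 h 41 min; less 45 min break → 3 h 56 min
Tue: 5:53 AM–2:01 PM = 8 h 8 min; less 45 min break → 7 h 23 min
Wed: 6:11 AM–3:11 PM = 9 h 0 min; less 45 min break → 8 h 15 min
Thu: 10:32 AM–8:09 PM = 9 h 37 min; less 45 min break → 8 h 52 min
Fri: 9:30 AM–5:57 PM = 8 h 27 min; less 45 min break → 7 h 42 min
Sat: 7:08 AM–2:49 PM = 7 h 41 min; less 45 min break → 6 h 56 min
Total worked: 43 h 4 min = 43.07 h.
Threshold 40 h → overtime 3 h 4 min, regular 40 h 0 min.

Regular 40.00 hours, overtime 3.07 hours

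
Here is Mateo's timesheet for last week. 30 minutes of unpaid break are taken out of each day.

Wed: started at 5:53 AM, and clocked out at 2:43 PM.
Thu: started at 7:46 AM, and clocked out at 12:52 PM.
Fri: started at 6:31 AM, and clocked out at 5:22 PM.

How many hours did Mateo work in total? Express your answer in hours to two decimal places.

Wed: 5:53 AM–2:43 PM = 8 h 50 min; less 30 min break → 8 h 20 min
Thu: 7:46 AM–12:52 PM = 5 h 6 min; less 30 min break → 4 h 36 min
Fri: 6:31 AM–5:22 PM = 10 h 51 min; less 30 min break → 10 h 21 min
Total: 8 h 20 min + 4 h 36 min + 10 h 21 min = 23 h 17 min.

23.28 hours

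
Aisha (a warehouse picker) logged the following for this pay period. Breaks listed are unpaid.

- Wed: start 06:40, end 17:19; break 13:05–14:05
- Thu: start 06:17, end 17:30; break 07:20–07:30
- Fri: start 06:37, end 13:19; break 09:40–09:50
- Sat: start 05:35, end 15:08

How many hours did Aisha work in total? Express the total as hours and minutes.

Wed: 06:40–17:19 = 10 h 39 min; less 60 min break → 9 h 39 min
Thu: 06:17–17:30 = 11 h 13 min; less 10 min break → 11 h 3 min
Fri: 06:37–13:19 = 6 h 42 min; less 10 min break → 6 h 32 min
Sat: 05:35–15:08 = 9 h 33 min
Total: 9 h 39 min + 11 h 3 min + 6 h 32 min + 9 h 33 min = 36 h 47 min.

36 h 47 min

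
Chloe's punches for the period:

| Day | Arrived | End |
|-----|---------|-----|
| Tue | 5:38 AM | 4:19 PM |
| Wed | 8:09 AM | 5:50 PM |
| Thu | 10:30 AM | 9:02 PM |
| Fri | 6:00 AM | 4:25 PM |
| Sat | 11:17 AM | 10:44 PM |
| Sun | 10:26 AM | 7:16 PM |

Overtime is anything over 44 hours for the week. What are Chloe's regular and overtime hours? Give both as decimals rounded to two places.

Regular 44.00 hours, overtime 17.60 hours

Tue: 5:38 AM–4:19 PM = 10 h 41 min
Wed: 8:09 AM–5:50 PM = 9 h 41 min
Thu: 10:30 AM–9:02 PM = 10 h 32 min
Fri: 6:00 AM–4:25 PM = 10 h 25 min
Sat: 11:17 AM–10:44 PM = 11 h 27 min
Sun: 10:26 AM–7:16 PM = 8 h 50 min
Total worked: 61 h 36 min = 61.60 h.
Threshold 44 h → overtime 17 h 36 min, regular 44 h 0 min.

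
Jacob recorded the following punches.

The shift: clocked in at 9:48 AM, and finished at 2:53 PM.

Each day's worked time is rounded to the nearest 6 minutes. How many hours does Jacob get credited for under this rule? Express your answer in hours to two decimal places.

The shift: 9:48 AM–2:53 PM = 5 h 5 min → rounds to 5 h 6 min

5.10 hours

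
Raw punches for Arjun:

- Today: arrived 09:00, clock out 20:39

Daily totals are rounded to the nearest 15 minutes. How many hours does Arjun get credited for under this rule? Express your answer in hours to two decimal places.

11.75 hours

Today: 09:00–20:39 = 11 h 39 min → rounds to 11 h 45 min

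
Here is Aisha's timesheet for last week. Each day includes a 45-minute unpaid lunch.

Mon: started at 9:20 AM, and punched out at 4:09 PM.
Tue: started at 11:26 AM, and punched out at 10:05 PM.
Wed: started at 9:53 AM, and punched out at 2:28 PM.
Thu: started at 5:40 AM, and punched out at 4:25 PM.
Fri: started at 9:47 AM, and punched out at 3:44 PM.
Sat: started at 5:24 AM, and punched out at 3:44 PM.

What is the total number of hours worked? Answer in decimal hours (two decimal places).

Mon: 9:20 AM–4:09 PM = 6 h 49 min; less 45 min break → 6 h 4 min
Tue: 11:26 AM–10:05 PM = 10 h 39 min; less 45 min break → 9 h 54 min
Wed: 9:53 AM–2:28 PM = 4 h 35 min; less 45 min break → 3 h 50 min
Thu: 5:40 AM–4:25 PM = 10 h 45 min; less 45 min break → 10 h 0 min
Fri: 9:47 AM–3:44 PM = 5 h 57 min; less 45 min break → 5 h 12 min
Sat: 5:24 AM–3:44 PM = 10 h 20 min; less 45 min break → 9 h 35 min
Total: 6 h 4 min + 9 h 54 min + 3 h 50 min + 10 h 0 min + 5 h 12 min + 9 h 35 min = 44 h 35 min.

44.58 hours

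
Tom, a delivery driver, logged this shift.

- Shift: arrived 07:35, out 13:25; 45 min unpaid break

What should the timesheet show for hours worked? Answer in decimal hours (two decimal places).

5.08 hours

Shift: 07:35–13:25 = 5 h 50 min; less 45 min break → 5 h 5 min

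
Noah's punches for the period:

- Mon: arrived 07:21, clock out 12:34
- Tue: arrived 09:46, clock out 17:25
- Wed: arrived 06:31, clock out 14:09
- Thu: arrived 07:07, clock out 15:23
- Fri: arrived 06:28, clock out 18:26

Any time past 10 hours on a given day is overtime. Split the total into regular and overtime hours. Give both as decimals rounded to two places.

Mon: 07:21–12:34 = 5 h 13 min
Tue: 09:46–17:25 = 7 h 39 min
Wed: 06:31–14:09 = 7 h 38 min
Thu: 07:07–15:23 = 8 h 16 min
Fri: 06:28–18:26 = 11 h 58 min
Mon reg 5 h 13 min / OT 0 h 0 min; Tue reg 7 h 39 min / OT 0 h 0 min; Wed reg 7 h 38 min / OT 0 h 0 min; Thu reg 8 h 16 min / OT 0 h 0 min; Fri reg 10 h 0 min / OT 1 h 58 min.
Totals: regular 38 h 46 min, overtime 1 h 58 min.

Regular 38.77 hours, overtime 1.97 hours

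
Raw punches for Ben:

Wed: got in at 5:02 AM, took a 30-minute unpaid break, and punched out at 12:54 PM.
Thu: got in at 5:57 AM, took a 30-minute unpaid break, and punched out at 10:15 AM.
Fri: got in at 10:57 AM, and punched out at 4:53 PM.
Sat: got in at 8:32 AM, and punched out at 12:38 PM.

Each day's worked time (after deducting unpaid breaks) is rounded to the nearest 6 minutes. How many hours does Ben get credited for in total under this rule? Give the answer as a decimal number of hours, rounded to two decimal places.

Wed: 5:02 AM–12:54 PM = 7 h 52 min − 30 min = 7 h 22 min → rounds to 7 h 24 min
Thu: 5:57 AM–10:15 AM = 4 h 18 min − 30 min = 3 h 48 min → rounds to 3 h 48 min
Fri: 10:57 AM–4:53 PM = 5 h 56 min → rounds to 5 h 54 min
Sat: 8:32 AM–12:38 PM = 4 h 6 min → rounds to 4 h 6 min
Total credited: 21 h 12 min.

21.20 hours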